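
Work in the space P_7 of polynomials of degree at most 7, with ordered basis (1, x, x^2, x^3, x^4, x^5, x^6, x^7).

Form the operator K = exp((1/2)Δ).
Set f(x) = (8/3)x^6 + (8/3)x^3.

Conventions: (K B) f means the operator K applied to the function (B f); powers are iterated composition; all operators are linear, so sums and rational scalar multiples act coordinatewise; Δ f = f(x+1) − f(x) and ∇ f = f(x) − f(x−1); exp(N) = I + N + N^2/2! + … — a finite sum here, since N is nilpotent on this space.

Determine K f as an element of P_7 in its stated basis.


order-1 term: 8x^5 + 20x^4 + (80/3)x^3 + 24x^2 + 12x + 8/3
order-2 term: 10x^4 + 40x^3 + 70x^2 + 62x + 68/3
order-3 term: (20/3)x^3 + 30x^2 + 50x + 91/3
order-4 term: (5/2)x^2 + 10x + 65/6
order-5 term: (1/2)x + 5/4
order-6 term: 1/24
the series for exp((1/2)Δ) f terminates at order 6
exp((1/2)Δ) f = (8/3)x^6 + 8x^5 + 30x^4 + 76x^3 + (253/2)x^2 + (269/2)x + 1627/24

the result is g(x) = (8/3)x^6 + 8x^5 + 30x^4 + 76x^3 + (253/2)x^2 + (269/2)x + 1627/24


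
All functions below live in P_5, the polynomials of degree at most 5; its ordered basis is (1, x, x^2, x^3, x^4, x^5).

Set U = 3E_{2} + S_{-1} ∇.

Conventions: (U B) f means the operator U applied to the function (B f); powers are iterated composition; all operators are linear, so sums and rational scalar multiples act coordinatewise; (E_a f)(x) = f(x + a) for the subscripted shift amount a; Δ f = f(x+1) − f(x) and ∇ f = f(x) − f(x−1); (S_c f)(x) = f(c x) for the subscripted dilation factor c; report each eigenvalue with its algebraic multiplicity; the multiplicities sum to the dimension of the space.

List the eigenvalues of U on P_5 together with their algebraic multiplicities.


image of 1: 3
image of x: 3x + 7
image of x^2: 3x^2 + 10x + 11
image of x^3: 3x^3 + 21x^2 + 39x + 25
image of x^4: 3x^4 + 20x^3 + 66x^2 + 92x + 47
image of x^5: 3x^5 + 35x^4 + 130x^3 + 250x^2 + 245x + 97
the matrix is upper triangular; its diagonal is (3, 3, 3, 3, 3, 3)
for a triangular matrix the eigenvalues are the diagonal entries, with algebraic multiplicity their repetition count

λ = 3 (multiplicity 6)


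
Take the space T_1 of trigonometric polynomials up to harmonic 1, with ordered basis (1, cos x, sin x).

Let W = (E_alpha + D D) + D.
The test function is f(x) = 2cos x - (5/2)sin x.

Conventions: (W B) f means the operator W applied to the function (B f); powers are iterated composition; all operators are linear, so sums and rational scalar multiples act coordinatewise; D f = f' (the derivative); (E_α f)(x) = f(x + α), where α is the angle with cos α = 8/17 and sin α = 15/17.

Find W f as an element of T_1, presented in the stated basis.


E_alpha f = -(43/34)cos x - (50/17)sin x
D f = -(5/2)cos x - 2sin x
D D f = -2cos x + (5/2)sin x
(E_alpha + D D) f = -(111/34)cos x - (15/34)sin x
D f = -(5/2)cos x - 2sin x
((E_alpha + D D) + D) f = -(98/17)cos x - (83/34)sin x

g(x) = -(98/17)cos x - (83/34)sin x


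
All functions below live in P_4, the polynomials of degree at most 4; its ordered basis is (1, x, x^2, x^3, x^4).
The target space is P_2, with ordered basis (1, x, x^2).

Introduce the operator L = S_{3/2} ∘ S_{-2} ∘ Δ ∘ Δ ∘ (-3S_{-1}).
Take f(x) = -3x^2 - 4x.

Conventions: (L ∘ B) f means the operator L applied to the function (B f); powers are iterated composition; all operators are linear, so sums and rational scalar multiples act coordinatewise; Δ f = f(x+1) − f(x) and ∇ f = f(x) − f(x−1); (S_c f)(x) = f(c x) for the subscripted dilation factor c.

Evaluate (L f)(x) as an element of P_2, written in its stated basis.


S_{-1} f = -3x^2 + 4x
(-3S_{-1}) f = 9x^2 - 12x
Δ (-3S_{-1}) f = 18x - 3
Δ Δ (-3S_{-1}) f = 18
S_{-2} Δ Δ (-3S_{-1}) f = 18
S_{3/2} S_{-2} Δ Δ (-3S_{-1}) f = 18

the result is g(x) = 18


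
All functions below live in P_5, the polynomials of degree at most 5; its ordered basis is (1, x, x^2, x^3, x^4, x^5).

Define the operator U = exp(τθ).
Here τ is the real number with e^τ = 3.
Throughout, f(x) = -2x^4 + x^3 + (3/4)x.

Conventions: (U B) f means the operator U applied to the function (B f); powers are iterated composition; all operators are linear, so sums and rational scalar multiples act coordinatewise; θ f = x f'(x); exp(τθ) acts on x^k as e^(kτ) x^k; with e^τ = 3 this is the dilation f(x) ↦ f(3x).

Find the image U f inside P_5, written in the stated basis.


exp(τθ) x^k = e^(kτ) x^k; with e^τ = 3 this sends x^k to 3^k x^k
x ↦ 3 x
x^3 ↦ 27 x^3
x^4 ↦ 81 x^4
applying this coordinatewise to f: exp(τθ) f = -162x^4 + 27x^3 + (9/4)x

the result is g(x) = -162x^4 + 27x^3 + (9/4)x


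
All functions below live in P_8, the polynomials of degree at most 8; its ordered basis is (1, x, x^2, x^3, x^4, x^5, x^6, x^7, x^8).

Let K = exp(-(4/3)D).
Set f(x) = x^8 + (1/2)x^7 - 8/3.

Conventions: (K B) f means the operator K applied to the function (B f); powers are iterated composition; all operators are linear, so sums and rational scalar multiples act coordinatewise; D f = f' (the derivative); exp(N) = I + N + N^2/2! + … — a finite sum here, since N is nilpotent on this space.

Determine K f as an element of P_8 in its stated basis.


the result is g(x) = x^8 - (61/6)x^7 + (406/9)x^6 - (3080/27)x^5 + (14560/81)x^4 - (43904/243)x^3 + (82432/729)x^2 - (88064/2187)x + 23464/6561

order-1 term: -(32/3)x^7 - (14/3)x^6
order-2 term: (448/9)x^6 + (56/3)x^5
order-3 term: -(3584/27)x^5 - (1120/27)x^4
order-4 term: (17920/81)x^4 + (4480/81)x^3
order-5 term: -(57344/243)x^3 - (3584/81)x^2
order-6 term: (114688/729)x^2 + (14336/729)x
order-7 term: -(131072/2187)x - 8192/2187
order-8 term: 65536/6561
the series for exp(-(4/3)D) f terminates at order 8
exp(-(4/3)D) f = x^8 - (61/6)x^7 + (406/9)x^6 - (3080/27)x^5 + (14560/81)x^4 - (43904/243)x^3 + (82432/729)x^2 - (88064/2187)x + 23464/6561


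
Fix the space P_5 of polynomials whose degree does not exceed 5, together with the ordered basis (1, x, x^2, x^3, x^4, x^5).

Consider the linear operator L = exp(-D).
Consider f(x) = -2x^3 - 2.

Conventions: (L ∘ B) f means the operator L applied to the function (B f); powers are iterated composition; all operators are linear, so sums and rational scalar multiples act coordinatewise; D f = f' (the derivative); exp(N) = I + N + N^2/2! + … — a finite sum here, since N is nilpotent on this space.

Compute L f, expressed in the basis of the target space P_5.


g(x) = -2x^3 + 6x^2 - 6x

order-1 term: 6x^2
order-2 term: -6x
order-3 term: 2
the series for exp(-D) f terminates at order 3
exp(-D) f = -2x^3 + 6x^2 - 6x


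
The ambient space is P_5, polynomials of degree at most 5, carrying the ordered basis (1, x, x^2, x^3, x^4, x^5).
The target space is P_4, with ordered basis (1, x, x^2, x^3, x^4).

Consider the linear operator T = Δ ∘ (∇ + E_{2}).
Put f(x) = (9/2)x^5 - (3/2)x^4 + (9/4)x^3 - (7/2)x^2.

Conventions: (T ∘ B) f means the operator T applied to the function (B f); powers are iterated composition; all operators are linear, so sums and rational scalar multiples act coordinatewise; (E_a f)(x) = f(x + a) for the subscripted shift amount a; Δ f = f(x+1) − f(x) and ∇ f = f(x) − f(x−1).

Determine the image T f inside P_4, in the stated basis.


∇ f = (45/2)x^4 - 51x^3 + (243/4)x^2 - (169/4)x + 47/4
E_{2} f = (9/2)x^5 + (87/2)x^4 + (681/4)x^3 + 334x^2 + 325x + 124
(∇ + E_{2}) f = (9/2)x^5 + 66x^4 + (477/4)x^3 + (1579/4)x^2 + (1131/4)x + 543/4
Δ (∇ + E_{2}) f = (45/2)x^4 + 309x^3 + (3195/4)x^2 + (5735/4)x + 3469/4

the image equals g(x) = (45/2)x^4 + 309x^3 + (3195/4)x^2 + (5735/4)x + 3469/4


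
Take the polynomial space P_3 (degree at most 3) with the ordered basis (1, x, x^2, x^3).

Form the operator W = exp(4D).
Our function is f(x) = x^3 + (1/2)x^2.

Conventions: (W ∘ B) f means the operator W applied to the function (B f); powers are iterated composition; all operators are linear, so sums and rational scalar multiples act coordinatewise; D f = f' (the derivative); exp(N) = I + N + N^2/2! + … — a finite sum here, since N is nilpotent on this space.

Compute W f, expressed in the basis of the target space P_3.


order-1 term: 12x^2 + 4x
order-2 term: 48x + 8
order-3 term: 64
the series for exp(4D) f terminates at order 3
exp(4D) f = x^3 + (25/2)x^2 + 52x + 72

g(x) = x^3 + (25/2)x^2 + 52x + 72


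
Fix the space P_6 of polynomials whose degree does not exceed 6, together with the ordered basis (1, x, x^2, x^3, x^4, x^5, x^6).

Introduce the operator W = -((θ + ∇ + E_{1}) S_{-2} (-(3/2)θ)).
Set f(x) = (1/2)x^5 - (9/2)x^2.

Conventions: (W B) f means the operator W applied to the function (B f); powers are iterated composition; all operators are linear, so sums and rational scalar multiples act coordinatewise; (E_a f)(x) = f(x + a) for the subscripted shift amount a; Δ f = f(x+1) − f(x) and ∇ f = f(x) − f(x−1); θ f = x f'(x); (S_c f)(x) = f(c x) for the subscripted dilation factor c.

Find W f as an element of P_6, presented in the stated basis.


the result is g(x) = -720x^5 - 1200x^4 - 2562x^2 - 216x - 240

θ f = (5/2)x^5 - 9x^2
(-(3/2)θ) f = -(15/4)x^5 + (27/2)x^2
S_{-2} (-(3/2)θ) f = 120x^5 + 54x^2
θ S_{-2} (-(3/2)θ) f = 600x^5 + 108x^2
∇ S_{-2} (-(3/2)θ) f = 600x^4 - 1200x^3 + 1200x^2 - 492x + 66
E_{1} S_{-2} (-(3/2)θ) f = 120x^5 + 600x^4 + 1200x^3 + 1254x^2 + 708x + 174
(θ + ∇ + E_{1}) S_{-2} (-(3/2)θ) f = 720x^5 + 1200x^4 + 2562x^2 + 216x + 240
(-((θ + ∇ + E_{1}) S_{-2} (-(3/2)θ))) f = -720x^5 - 1200x^4 - 2562x^2 - 216x - 240


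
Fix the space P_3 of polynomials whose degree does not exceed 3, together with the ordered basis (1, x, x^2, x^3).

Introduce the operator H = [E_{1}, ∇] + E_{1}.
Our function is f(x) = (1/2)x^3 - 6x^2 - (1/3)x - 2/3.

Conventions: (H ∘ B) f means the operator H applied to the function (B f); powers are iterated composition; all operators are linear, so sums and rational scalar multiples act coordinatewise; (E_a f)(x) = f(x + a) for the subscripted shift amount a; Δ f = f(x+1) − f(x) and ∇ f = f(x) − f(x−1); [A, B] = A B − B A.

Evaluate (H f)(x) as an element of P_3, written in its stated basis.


∇ f = (3/2)x^2 - (27/2)x + 37/6
E_{1} ∇ f = (3/2)x^2 - (21/2)x - 35/6
E_{1} f = (1/2)x^3 - (9/2)x^2 - (65/6)x - 13/2
∇ E_{1} f = (3/2)x^2 - (21/2)x - 35/6
[E_{1}, ∇] f = 0
E_{1} f = (1/2)x^3 - (9/2)x^2 - (65/6)x - 13/2
([E_{1}, ∇] + E_{1}) f = (1/2)x^3 - (9/2)x^2 - (65/6)x - 13/2

g(x) = (1/2)x^3 - (9/2)x^2 - (65/6)x - 13/2


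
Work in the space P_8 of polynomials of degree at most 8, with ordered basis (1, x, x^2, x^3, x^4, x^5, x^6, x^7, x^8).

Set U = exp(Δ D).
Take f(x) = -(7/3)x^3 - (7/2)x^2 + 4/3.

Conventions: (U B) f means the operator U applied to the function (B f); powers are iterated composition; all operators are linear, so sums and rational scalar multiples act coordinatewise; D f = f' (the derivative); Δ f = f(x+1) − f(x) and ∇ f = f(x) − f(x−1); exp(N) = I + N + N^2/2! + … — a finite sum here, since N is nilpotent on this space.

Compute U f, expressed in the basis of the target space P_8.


order-1 term: -14x - 14
the series for exp(Δ D) f terminates at order 1
exp(Δ D) f = -(7/3)x^3 - (7/2)x^2 - 14x - 38/3

g(x) = -(7/3)x^3 - (7/2)x^2 - 14x - 38/3


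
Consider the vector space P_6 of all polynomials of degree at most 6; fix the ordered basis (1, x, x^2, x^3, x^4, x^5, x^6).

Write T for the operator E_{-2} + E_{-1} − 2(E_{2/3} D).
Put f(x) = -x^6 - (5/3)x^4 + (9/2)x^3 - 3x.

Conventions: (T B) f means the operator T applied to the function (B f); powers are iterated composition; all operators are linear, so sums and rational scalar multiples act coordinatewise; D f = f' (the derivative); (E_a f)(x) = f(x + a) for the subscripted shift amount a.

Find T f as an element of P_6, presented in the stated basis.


the result is g(x) = -2x^6 + 30x^5 - (115/3)x^4 + (827/3)x^3 - (5585/18)x^2 + (16909/54)x - 20299/162

E_{-2} f = -x^6 + 12x^5 - (185/3)x^4 + (1067/6)x^3 - 307x^2 + (889/3)x - 362/3
E_{-1} f = -x^6 + 6x^5 - (50/3)x^4 + (187/6)x^3 - (77/2)x^2 + (139/6)x - 25/6
D f = -6x^5 - (20/3)x^3 + (27/2)x^2 - 3
E_{2/3} D f = -6x^5 - 20x^4 - (100/3)x^3 - (317/18)x^2 + (86/27)x + 19/81
(-2(E_{2/3} D)) f = 12x^5 + 40x^4 + (200/3)x^3 + (317/9)x^2 - (172/27)x - 38/81
(E_{-2} + E_{-1} − 2(E_{2/3} D)) f = -2x^6 + 30x^5 - (115/3)x^4 + (827/3)x^3 - (5585/18)x^2 + (16909/54)x - 20299/162


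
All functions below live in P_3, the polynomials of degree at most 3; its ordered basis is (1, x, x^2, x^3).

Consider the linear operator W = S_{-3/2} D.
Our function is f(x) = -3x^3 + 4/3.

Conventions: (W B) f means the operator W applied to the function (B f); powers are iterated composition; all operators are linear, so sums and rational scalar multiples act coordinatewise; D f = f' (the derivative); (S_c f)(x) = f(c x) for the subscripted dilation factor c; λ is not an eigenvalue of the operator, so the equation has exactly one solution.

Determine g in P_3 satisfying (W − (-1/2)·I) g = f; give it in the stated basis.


write g with unknown coordinates in the stated basis and equate coefficients in (W − (-1/2)·I) g = f
solving from the highest basis element down gives g = -6x^3 + 81x^2 + 486x - 2908/3
check: W g = -(81/2)x^2 - 243x + 486
so W g − (-1/2)·g = -3x^3 + 4/3 = f ✓

the image equals g(x) = -6x^3 + 81x^2 + 486x - 2908/3


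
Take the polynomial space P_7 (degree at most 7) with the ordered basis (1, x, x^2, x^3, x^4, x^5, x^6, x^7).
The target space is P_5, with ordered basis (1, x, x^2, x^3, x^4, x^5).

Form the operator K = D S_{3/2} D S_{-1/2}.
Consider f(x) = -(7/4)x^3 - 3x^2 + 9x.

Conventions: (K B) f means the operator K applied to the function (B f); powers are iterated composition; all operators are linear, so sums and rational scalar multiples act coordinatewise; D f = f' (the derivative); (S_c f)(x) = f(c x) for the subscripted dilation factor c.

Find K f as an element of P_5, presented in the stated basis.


S_{-1/2} f = (7/32)x^3 - (3/4)x^2 - (9/2)x
D S_{-1/2} f = (21/32)x^2 - (3/2)x - 9/2
S_{3/2} (D S_{-1/2}) f = (189/128)x^2 - (9/4)x - 9/2
D S_{3/2} (D S_{-1/2}) f = (189/64)x - 9/4

the image equals g(x) = (189/64)x - 9/4


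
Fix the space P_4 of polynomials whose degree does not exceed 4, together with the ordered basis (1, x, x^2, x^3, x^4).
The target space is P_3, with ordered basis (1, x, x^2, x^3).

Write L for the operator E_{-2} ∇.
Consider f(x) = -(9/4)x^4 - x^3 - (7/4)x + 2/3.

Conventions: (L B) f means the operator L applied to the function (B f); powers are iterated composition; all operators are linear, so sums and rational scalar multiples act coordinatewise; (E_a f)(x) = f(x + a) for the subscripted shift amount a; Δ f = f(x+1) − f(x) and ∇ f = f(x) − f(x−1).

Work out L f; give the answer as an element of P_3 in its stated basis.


the result is g(x) = -9x^3 + (129/2)x^2 - 156x + 251/2

∇ f = -9x^3 + (21/2)x^2 - 6x - 1/2
E_{-2} ∇ f = -9x^3 + (129/2)x^2 - 156x + 251/2


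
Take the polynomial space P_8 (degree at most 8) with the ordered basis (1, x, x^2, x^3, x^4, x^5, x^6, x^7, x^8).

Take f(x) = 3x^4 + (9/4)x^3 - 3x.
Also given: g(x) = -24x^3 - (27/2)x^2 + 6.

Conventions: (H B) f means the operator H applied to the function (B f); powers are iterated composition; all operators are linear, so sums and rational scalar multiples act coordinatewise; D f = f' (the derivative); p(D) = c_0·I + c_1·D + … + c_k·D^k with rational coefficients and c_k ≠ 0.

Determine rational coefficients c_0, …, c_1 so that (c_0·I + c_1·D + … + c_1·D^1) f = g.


c_0 = 0, c_1 = -2

D^0 f = 3x^4 + (9/4)x^3 - 3x
D^1 f = 12x^3 + (27/4)x^2 - 3
matching coefficients of g against c_0 f + c_1 Df + … from the top degree down determines the c_i
solution: c_0 = 0, c_1 = -2


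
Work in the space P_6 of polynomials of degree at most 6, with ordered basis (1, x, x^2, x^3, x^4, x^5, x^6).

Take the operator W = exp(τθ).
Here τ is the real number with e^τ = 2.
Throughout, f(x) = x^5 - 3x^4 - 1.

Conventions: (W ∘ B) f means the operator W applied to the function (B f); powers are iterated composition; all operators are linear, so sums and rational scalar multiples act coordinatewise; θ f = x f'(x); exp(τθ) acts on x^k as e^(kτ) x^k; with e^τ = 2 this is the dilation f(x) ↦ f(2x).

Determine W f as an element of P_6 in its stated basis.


exp(τθ) x^k = e^(kτ) x^k; with e^τ = 2 this sends x^k to 2^k x^k
x^4 ↦ 16 x^4
x^5 ↦ 32 x^5
applying this coordinatewise to f: exp(τθ) f = 32x^5 - 48x^4 - 1

g(x) = 32x^5 - 48x^4 - 1


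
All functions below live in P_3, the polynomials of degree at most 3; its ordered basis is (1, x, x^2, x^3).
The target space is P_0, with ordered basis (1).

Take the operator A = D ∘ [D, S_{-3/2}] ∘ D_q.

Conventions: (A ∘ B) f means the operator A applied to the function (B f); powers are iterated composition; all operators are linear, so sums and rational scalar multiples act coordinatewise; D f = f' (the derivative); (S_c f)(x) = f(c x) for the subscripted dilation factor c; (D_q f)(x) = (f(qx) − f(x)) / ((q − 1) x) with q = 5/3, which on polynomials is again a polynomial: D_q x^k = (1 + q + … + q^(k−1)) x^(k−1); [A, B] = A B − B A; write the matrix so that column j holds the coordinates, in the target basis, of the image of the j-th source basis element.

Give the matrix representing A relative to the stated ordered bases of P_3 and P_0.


image of 1: 0
image of x: 0
image of x^2: 0
image of x^3: 245/6
each image's coordinates form column j of the matrix

the matrix is [[0, 0, 0, 245/6]] (rows listed top to bottom)


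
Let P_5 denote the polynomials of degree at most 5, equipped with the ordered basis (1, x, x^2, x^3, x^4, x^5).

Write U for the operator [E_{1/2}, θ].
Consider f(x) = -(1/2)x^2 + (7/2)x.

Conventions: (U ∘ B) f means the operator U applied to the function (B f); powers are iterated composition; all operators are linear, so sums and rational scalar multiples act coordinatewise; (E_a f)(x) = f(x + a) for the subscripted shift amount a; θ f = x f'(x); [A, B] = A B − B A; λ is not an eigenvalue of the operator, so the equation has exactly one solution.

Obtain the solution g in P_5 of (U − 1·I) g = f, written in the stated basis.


g(x) = (1/2)x^2 - 3x - 5/4

write g with unknown coordinates in the stated basis and equate coefficients in (U − 1·I) g = f
solving from the highest basis element down gives g = (1/2)x^2 - 3x - 5/4
check: U g = (1/2)x - 5/4
so U g − 1·g = -(1/2)x^2 + (7/2)x = f ✓


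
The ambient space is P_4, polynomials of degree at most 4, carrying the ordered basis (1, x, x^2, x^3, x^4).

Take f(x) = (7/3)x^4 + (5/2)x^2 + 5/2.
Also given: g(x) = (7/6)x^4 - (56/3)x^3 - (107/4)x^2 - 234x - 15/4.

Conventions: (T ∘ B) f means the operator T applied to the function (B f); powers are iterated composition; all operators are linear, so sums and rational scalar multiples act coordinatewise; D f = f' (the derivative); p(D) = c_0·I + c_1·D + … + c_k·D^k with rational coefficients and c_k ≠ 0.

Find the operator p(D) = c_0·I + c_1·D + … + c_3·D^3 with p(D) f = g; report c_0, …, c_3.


c_0 = 1/2, c_1 = -2, c_2 = -1, c_3 = -4

D^0 f = (7/3)x^4 + (5/2)x^2 + 5/2
D^1 f = (28/3)x^3 + 5x
D^2 f = 28x^2 + 5
D^3 f = 56x
matching coefficients of g against c_0 f + c_1 Df + … from the top degree down determines the c_i
solution: c_0 = 1/2, c_1 = -2, c_2 = -1, c_3 = -4


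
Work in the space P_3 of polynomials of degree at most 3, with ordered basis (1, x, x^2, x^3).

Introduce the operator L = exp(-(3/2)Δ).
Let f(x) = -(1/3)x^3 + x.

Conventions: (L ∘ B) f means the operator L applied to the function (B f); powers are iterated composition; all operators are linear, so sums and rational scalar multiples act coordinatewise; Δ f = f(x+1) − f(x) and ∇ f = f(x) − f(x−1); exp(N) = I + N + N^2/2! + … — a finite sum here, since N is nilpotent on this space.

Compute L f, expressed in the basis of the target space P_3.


order-1 term: (3/2)x^2 + (3/2)x - 1
order-2 term: -(9/4)x - 9/4
order-3 term: 9/8
the series for exp(-(3/2)Δ) f terminates at order 3
exp(-(3/2)Δ) f = -(1/3)x^3 + (3/2)x^2 + (1/4)x - 17/8

the result is g(x) = -(1/3)x^3 + (3/2)x^2 + (1/4)x - 17/8


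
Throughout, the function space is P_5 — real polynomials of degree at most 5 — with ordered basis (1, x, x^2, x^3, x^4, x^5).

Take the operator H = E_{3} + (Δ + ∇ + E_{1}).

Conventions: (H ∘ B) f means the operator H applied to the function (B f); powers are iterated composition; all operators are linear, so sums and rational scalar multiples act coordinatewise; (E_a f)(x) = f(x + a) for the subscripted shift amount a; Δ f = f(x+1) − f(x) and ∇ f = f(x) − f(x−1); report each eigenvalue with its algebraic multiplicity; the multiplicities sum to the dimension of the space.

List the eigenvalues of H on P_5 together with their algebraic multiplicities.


image of 1: 2
image of x: 2x + 6
image of x^2: 2x^2 + 12x + 10
image of x^3: 2x^3 + 18x^2 + 30x + 30
image of x^4: 2x^4 + 24x^3 + 60x^2 + 120x + 82
image of x^5: 2x^5 + 30x^4 + 100x^3 + 300x^2 + 410x + 246
the matrix is upper triangular; its diagonal is (2, 2, 2, 2, 2, 2)
for a triangular matrix the eigenvalues are the diagonal entries, with algebraic multiplicity their repetition count

λ = 2 (multiplicity 6)


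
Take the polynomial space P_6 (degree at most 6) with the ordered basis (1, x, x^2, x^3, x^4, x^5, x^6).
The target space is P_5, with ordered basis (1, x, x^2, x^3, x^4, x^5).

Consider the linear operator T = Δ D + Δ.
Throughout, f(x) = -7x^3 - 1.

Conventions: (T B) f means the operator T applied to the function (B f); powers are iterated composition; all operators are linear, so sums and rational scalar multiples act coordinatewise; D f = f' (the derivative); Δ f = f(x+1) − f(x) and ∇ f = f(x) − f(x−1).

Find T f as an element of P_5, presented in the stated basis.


g(x) = -21x^2 - 63x - 28

D f = -21x^2
Δ D f = -42x - 21
Δ f = -21x^2 - 21x - 7
(Δ D + Δ) f = -21x^2 - 63x - 28


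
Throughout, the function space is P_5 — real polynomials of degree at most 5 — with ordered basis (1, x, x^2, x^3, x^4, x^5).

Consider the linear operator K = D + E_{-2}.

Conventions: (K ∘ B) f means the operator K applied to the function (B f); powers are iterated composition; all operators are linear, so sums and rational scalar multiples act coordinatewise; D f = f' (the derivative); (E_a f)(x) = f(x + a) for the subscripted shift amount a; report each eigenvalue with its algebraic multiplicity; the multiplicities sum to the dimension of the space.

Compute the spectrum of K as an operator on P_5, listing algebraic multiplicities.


λ = 1 (multiplicity 6)

image of 1: 1
image of x: x - 1
image of x^2: x^2 - 2x + 4
image of x^3: x^3 - 3x^2 + 12x - 8
image of x^4: x^4 - 4x^3 + 24x^2 - 32x + 16
image of x^5: x^5 - 5x^4 + 40x^3 - 80x^2 + 80x - 32
the matrix is upper triangular; its diagonal is (1, 1, 1, 1, 1, 1)
for a triangular matrix the eigenvalues are the diagonal entries, with algebraic multiplicity their repetition count


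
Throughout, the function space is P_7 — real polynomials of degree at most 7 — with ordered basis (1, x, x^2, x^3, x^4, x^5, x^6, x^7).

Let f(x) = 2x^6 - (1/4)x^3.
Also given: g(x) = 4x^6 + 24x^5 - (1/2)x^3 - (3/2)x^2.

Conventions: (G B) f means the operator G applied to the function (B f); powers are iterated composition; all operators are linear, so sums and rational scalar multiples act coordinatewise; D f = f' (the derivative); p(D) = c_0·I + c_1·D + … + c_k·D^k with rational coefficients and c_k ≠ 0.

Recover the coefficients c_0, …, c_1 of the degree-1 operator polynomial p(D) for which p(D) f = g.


c_0 = 2, c_1 = 2

D^0 f = 2x^6 - (1/4)x^3
D^1 f = 12x^5 - (3/4)x^2
matching coefficients of g against c_0 f + c_1 Df + … from the top degree down determines the c_i
solution: c_0 = 2, c_1 = 2


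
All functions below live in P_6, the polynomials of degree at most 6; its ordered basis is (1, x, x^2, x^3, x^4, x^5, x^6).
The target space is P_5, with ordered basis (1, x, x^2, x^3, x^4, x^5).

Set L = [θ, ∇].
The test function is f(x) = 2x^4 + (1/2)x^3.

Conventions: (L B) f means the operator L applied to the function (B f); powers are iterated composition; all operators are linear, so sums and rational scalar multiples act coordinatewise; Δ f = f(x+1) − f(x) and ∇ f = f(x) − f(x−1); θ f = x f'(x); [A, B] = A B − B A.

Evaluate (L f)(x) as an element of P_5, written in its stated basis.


the image equals g(x) = -8x^3 + (45/2)x^2 - 21x + 13/2

∇ f = 8x^3 - (21/2)x^2 + (13/2)x - 3/2
θ ∇ f = 24x^3 - 21x^2 + (13/2)x
θ f = 8x^4 + (3/2)x^3
∇ θ f = 32x^3 - (87/2)x^2 + (55/2)x - 13/2
[θ, ∇] f = -8x^3 + (45/2)x^2 - 21x + 13/2


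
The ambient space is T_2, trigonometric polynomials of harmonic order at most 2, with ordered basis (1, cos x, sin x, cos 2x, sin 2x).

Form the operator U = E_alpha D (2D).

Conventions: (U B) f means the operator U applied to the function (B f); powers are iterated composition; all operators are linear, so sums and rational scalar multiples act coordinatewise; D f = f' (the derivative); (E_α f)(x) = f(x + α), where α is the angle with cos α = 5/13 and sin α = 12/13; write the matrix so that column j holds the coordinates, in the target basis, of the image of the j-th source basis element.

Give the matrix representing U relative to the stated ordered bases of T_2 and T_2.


the matrix is [[0, 0, 0, 0, 0]; [0, -10/13, -24/13, 0, 0]; [0, 24/13, -10/13, 0, 0]; [0, 0, 0, 952/169, -960/169]; [0, 0, 0, 960/169, 952/169]] (rows listed top to bottom)

image of 1: 0
image of cos x: -(10/13)cos x + (24/13)sin x
image of sin x: -(24/13)cos x - (10/13)sin x
image of cos 2x: (952/169)cos 2x + (960/169)sin 2x
image of sin 2x: -(960/169)cos 2x + (952/169)sin 2x
each image's coordinates form column j of the matrix


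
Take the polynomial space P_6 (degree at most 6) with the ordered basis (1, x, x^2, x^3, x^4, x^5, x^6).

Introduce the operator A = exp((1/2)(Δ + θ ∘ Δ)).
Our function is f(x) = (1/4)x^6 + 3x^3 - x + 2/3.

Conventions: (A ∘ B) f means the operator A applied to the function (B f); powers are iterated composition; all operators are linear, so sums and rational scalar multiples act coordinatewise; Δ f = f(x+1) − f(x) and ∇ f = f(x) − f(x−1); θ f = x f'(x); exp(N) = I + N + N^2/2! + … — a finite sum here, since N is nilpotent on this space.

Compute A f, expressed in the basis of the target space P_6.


the result is g(x) = (1/4)x^6 + (9/2)x^5 + (75/2)x^4 + (341/2)x^3 + (6561/16)x^2 + (7253/16)x + 14071/96

order-1 term: (9/2)x^5 + (75/8)x^4 + 10x^3 + (153/8)x^2 + (21/2)x + 9/8
order-2 term: (225/8)x^4 + (165/2)x^3 + (1575/16)x^2 + (513/8)x + 107/8
order-3 term: 75x^3 + (1665/8)x^2 + (1485/8)x + 1457/32
order-4 term: (675/8)x^2 + (2565/16)x + 1875/32
order-5 term: (135/4)x + 783/32
order-6 term: 45/16
the series for exp((1/2)(Δ + θ ∘ Δ)) f terminates at order 6
exp((1/2)(Δ + θ ∘ Δ)) f = (1/4)x^6 + (9/2)x^5 + (75/2)x^4 + (341/2)x^3 + (6561/16)x^2 + (7253/16)x + 14071/96


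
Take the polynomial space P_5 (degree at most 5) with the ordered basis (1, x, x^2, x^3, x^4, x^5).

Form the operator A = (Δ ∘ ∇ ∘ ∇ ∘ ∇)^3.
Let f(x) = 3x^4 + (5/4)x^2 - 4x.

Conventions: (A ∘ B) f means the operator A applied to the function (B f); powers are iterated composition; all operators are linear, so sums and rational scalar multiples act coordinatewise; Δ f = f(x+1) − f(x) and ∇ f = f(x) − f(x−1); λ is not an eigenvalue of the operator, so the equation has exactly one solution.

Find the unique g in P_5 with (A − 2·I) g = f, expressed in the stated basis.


write g with unknown coordinates in the stated basis and equate coefficients in (A − 2·I) g = f
solving from the highest basis element down gives g = -(3/2)x^4 - (5/8)x^2 + 2x
check: A g = 0
so A g − 2·g = 3x^4 + (5/4)x^2 - 4x = f ✓

the result is g(x) = -(3/2)x^4 - (5/8)x^2 + 2x


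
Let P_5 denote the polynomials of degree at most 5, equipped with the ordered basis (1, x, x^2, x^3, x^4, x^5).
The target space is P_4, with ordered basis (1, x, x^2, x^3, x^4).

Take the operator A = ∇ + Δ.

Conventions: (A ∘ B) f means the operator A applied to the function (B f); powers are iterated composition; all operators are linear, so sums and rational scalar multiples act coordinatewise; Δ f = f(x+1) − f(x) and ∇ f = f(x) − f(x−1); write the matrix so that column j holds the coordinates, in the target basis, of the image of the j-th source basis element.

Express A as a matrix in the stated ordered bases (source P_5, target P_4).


the matrix is [[0, 2, 0, 2, 0, 2]; [0, 0, 4, 0, 8, 0]; [0, 0, 0, 6, 0, 20]; [0, 0, 0, 0, 8, 0]; [0, 0, 0, 0, 0, 10]] (rows listed top to bottom)

image of 1: 0
image of x: 2
image of x^2: 4x
image of x^3: 6x^2 + 2
image of x^4: 8x^3 + 8x
image of x^5: 10x^4 + 20x^2 + 2
each image's coordinates form column j of the matrix


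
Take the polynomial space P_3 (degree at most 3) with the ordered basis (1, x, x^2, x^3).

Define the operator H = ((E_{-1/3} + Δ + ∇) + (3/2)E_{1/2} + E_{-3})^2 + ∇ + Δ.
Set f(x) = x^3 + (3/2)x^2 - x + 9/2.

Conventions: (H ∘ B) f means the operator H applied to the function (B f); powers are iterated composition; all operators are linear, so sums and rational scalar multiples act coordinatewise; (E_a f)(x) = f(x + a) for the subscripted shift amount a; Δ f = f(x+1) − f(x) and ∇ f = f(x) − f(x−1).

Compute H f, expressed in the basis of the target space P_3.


the image equals g(x) = (49/4)x^3 + (97/8)x^2 + (731/4)x - 2555/54

E_{-1/3} f = x^3 + (1/2)x^2 - (5/3)x + 134/27
Δ f = 3x^2 + 6x + 3/2
∇ f = 3x^2 - 3/2
(E_{-1/3} + Δ + ∇) f = x^3 + (13/2)x^2 + (13/3)x + 134/27
E_{1/2} f = x^3 + 3x^2 + (5/4)x + 9/2
((3/2)E_{1/2}) f = (3/2)x^3 + (9/2)x^2 + (15/8)x + 27/4
E_{-3} f = x^3 - (15/2)x^2 + 17x - 6
((E_{-1/3} + Δ + ∇) + (3/2)E_{1/2} + E_{-3}) f = (7/2)x^3 + (7/2)x^2 + (557/24)x + 617/108
E_{-1/3} ((E_{-1/3} + Δ + ∇) + (3/2)E_{1/2} + E_{-3}) f = (7/2)x^3 + (529/24)x - 127/72
Δ ((E_{-1/3} + Δ + ∇) + (3/2)E_{1/2} + E_{-3}) f = (21/2)x^2 + (35/2)x + 725/24
∇ ((E_{-1/3} + Δ + ∇) + (3/2)E_{1/2} + E_{-3}) f = (21/2)x^2 - (7/2)x + 557/24
(E_{-1/3} + Δ + ∇) ((E_{-1/3} + Δ + ∇) + (3/2)E_{1/2} + E_{-3}) f = (7/2)x^3 + 21x^2 + (865/24)x + 3719/72
E_{1/2} ((E_{-1/3} + Δ + ∇) + (3/2)E_{1/2} + E_{-3}) f = (7/2)x^3 + (35/4)x^2 + (88/3)x + 503/27
((3/2)E_{1/2}) ((E_{-1/3} + Δ + ∇) + (3/2)E_{1/2} + E_{-3}) f = (21/4)x^3 + (105/8)x^2 + 44x + 503/18
E_{-3} ((E_{-1/3} + Δ + ∇) + (3/2)E_{1/2} + E_{-3}) f = (7/2)x^3 - 28x^2 + (2321/24)x - 27413/216
((E_{-1/3} + Δ + ∇) + (3/2)E_{1/2} + E_{-3}) ((E_{-1/3} + Δ + ∇) + (3/2)E_{1/2} + E_{-3}) f = (49/4)x^3 + (49/8)x^2 + (707/4)x - 2555/54
∇ f = 3x^2 - 3/2
Δ f = 3x^2 + 6x + 3/2
(((E_{-1/3} + Δ + ∇) + (3/2)E_{1/2} + E_{-3})^2 + ∇ + Δ) f = (49/4)x^3 + (97/8)x^2 + (731/4)x - 2555/54


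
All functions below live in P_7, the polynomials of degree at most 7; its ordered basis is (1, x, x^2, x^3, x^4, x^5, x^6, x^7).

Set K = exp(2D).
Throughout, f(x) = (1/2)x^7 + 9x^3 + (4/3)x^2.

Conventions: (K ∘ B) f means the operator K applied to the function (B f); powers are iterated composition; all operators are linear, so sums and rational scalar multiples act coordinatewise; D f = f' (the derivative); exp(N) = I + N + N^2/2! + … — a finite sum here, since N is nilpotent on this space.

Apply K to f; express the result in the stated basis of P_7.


order-1 term: 7x^6 + 54x^2 + (16/3)x
order-2 term: 42x^5 + 108x + 16/3
order-3 term: 140x^4 + 72
order-4 term: 280x^3
order-5 term: 336x^2
order-6 term: 224x
order-7 term: 64
the series for exp(2D) f terminates at order 7
exp(2D) f = (1/2)x^7 + 7x^6 + 42x^5 + 140x^4 + 289x^3 + (1174/3)x^2 + (1012/3)x + 424/3

the image equals g(x) = (1/2)x^7 + 7x^6 + 42x^5 + 140x^4 + 289x^3 + (1174/3)x^2 + (1012/3)x + 424/3


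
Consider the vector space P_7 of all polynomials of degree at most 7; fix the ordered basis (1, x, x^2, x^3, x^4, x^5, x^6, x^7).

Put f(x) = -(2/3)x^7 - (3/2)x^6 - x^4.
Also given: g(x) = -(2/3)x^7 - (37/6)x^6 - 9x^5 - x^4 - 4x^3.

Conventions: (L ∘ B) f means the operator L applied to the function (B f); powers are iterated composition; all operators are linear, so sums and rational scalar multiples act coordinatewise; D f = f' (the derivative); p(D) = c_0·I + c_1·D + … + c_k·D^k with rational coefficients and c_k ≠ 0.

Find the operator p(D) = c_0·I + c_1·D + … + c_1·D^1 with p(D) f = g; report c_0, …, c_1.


c_0 = 1, c_1 = 1

D^0 f = -(2/3)x^7 - (3/2)x^6 - x^4
D^1 f = -(14/3)x^6 - 9x^5 - 4x^3
matching coefficients of g against c_0 f + c_1 Df + … from the top degree down determines the c_i
solution: c_0 = 1, c_1 = 1


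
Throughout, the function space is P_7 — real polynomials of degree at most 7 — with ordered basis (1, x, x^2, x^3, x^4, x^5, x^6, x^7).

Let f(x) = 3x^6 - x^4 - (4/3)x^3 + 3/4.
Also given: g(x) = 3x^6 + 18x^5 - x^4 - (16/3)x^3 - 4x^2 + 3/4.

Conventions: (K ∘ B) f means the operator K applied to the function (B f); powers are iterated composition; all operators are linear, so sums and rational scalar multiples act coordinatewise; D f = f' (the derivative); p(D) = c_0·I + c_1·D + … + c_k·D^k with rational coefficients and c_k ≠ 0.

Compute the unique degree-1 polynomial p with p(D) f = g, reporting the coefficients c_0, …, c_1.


p(D) = I + D, i.e. c_0 = 1, c_1 = 1

D^0 f = 3x^6 - x^4 - (4/3)x^3 + 3/4
D^1 f = 18x^5 - 4x^3 - 4x^2
matching coefficients of g against c_0 f + c_1 Df + … from the top degree down determines the c_i
solution: c_0 = 1, c_1 = 1


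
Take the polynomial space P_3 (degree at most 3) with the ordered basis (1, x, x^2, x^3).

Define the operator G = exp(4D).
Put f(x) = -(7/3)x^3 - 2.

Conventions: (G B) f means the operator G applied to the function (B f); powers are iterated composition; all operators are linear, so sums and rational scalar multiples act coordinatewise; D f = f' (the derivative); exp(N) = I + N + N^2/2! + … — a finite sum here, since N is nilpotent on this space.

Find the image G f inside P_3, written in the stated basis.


the image equals g(x) = -(7/3)x^3 - 28x^2 - 112x - 454/3

order-1 term: -28x^2
order-2 term: -112x
order-3 term: -448/3
the series for exp(4D) f terminates at order 3
exp(4D) f = -(7/3)x^3 - 28x^2 - 112x - 454/3


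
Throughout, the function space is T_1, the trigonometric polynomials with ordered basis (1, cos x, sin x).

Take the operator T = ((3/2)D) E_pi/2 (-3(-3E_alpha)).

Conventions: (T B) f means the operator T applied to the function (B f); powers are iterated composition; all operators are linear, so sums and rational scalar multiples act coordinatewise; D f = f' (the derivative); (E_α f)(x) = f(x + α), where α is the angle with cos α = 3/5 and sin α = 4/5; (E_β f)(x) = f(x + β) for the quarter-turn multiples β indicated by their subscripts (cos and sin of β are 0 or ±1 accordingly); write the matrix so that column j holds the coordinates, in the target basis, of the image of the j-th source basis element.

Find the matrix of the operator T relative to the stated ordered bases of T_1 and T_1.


the matrix is [[0, 0, 0]; [0, -81/10, -54/5]; [0, 54/5, -81/10]] (rows listed top to bottom)

image of 1: 0
image of cos x: -(81/10)cos x + (54/5)sin x
image of sin x: -(54/5)cos x - (81/10)sin x
each image's coordinates form column j of the matrix


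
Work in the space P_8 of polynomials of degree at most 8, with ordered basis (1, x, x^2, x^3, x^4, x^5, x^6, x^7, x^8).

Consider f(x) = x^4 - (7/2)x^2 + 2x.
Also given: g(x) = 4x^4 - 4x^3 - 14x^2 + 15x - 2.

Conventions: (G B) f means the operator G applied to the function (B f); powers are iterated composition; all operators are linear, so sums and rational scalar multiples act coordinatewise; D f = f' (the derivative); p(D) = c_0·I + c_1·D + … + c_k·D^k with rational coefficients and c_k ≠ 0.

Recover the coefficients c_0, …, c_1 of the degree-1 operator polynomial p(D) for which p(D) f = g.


D^0 f = x^4 - (7/2)x^2 + 2x
D^1 f = 4x^3 - 7x + 2
matching coefficients of g against c_0 f + c_1 Df + … from the top degree down determines the c_i
solution: c_0 = 4, c_1 = -1

c_0 = 4, c_1 = -1


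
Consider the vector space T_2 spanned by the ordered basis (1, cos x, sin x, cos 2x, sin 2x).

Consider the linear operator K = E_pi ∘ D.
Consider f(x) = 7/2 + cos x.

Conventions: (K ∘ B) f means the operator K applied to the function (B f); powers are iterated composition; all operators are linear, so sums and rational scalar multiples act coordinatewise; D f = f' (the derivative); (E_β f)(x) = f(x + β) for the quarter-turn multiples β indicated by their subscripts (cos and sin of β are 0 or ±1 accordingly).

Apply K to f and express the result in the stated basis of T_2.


D f = -sin x
E_pi D f = sin x

g(x) = sin x


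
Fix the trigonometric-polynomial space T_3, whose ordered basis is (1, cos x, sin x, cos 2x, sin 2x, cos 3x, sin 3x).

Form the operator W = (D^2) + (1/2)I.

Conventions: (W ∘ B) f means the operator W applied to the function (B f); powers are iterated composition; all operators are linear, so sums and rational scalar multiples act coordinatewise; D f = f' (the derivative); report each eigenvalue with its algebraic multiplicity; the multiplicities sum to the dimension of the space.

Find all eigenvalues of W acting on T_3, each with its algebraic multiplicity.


image of 1: 1/2
image of cos x: -(1/2)cos x
image of sin x: -(1/2)sin x
image of cos 2x: -(7/2)cos 2x
image of sin 2x: -(7/2)sin 2x
image of cos 3x: -(17/2)cos 3x
image of sin 3x: -(17/2)sin 3x
the matrix is diagonal; its diagonal is (1/2, -1/2, -1/2, -7/2, -7/2, -17/2, -17/2)
for a triangular matrix the eigenvalues are the diagonal entries, with algebraic multiplicity their repetition count

λ = -17/2 (multiplicity 2), λ = -7/2 (multiplicity 2), λ = -1/2 (multiplicity 2), λ = 1/2 (multiplicity 1)


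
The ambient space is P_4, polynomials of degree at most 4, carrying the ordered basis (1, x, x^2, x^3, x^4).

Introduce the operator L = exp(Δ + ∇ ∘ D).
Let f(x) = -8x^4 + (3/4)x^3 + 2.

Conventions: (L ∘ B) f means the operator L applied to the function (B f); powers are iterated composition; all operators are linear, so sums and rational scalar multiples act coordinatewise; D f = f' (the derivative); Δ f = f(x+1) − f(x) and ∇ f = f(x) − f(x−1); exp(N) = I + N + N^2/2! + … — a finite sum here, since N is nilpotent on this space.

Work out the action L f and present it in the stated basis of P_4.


order-1 term: -32x^3 - (567/4)x^2 + (283/4)x - 83/2
order-2 term: -48x^2 - (1143/4)x - 581/4
order-3 term: -32x - 573/4
order-4 term: -8
the series for exp(Δ + ∇ ∘ D) f terminates at order 4
exp(Δ + ∇ ∘ D) f = -8x^4 - (125/4)x^3 - (759/4)x^2 - 247x - 336

the image equals g(x) = -8x^4 - (125/4)x^3 - (759/4)x^2 - 247x - 336


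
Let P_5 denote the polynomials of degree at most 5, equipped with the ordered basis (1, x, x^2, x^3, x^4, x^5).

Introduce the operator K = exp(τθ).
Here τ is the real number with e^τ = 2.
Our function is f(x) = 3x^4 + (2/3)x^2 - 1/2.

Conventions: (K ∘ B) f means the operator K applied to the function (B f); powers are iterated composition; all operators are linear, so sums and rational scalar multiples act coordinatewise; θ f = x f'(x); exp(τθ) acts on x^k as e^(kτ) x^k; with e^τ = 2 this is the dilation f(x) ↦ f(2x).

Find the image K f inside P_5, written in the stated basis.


exp(τθ) x^k = e^(kτ) x^k; with e^τ = 2 this sends x^k to 2^k x^k
x^2 ↦ 4 x^2
x^4 ↦ 16 x^4
applying this coordinatewise to f: exp(τθ) f = 48x^4 + (8/3)x^2 - 1/2

g(x) = 48x^4 + (8/3)x^2 - 1/2


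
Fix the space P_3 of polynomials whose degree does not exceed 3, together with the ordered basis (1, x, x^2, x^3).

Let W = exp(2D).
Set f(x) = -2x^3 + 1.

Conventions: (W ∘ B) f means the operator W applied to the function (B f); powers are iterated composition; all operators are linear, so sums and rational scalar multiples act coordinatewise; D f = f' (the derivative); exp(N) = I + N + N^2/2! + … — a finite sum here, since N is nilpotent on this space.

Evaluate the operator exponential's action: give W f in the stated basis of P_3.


g(x) = -2x^3 - 12x^2 - 24x - 15

order-1 term: -12x^2
order-2 term: -24x
order-3 term: -16
the series for exp(2D) f terminates at order 3
exp(2D) f = -2x^3 - 12x^2 - 24x - 15
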